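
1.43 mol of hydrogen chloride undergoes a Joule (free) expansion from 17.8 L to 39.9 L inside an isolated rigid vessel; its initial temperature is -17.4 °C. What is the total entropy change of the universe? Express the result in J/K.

No heat is exchanged and no work is done, so the ideal-gas temperature stays constant.
Entropy is a state function; using a reversible isothermal path, ΔS_gas = nR ln(V₂/V₁) = 1.43 × 8.314 × ln(39.9/17.8) = 9.6 J/K.
The insulated surroundings exchange no heat, so ΔS_surr = 0 and ΔS_universe = ΔS_gas.

ΔS_universe = 9.6 J/K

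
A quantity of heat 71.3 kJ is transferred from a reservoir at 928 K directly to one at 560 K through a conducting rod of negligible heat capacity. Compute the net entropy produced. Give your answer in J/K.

ΔS_total = 50.5 J/K

ΔS_hot = −Q/T_H = −71300/928 = -76.83 J/K and ΔS_cold = +Q/T_C = 71300/560 = 127.3 J/K.
ΔS_total = -76.83 + 127.3 = 50.5 J/K, positive as the second law requires.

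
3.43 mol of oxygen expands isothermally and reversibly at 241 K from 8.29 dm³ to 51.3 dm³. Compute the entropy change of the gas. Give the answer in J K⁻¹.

For an isothermal ideal gas ΔS_gas = nR ln(V₂/V₁) = 3.43 × 8.314 × ln(51.3/8.29) = 52 J/K.

ΔS_gas = 52 J/K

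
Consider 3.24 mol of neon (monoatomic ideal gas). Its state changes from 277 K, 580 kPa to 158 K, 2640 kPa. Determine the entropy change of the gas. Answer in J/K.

ΔS = -78.6 J/K

ΔS = nC_p ln(T₂/T₁) − nR ln(P₂/P₁), with C_p = 5R/2 = 20.79 J mol⁻¹ K⁻¹ for a monoatomic ideal gas.
ΔS = 3.24 × [20.79 × ln(158/277) − 8.314 × ln(2640/580)] = -78.6 J/K.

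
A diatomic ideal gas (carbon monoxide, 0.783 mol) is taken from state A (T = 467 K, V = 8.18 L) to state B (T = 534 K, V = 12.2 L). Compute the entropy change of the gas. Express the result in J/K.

ΔS = 4.78 J/K

Entropy is a state function: ΔS = nC_V ln(T₂/T₁) + nR ln(V₂/V₁), with C_V = 5R/2 = 20.79 J mol⁻¹ K⁻¹ for a diatomic ideal gas.
ΔS = 0.783 × [20.79 × ln(534/467) + 8.314 × ln(12.2/8.18)] = 4.78 J/K.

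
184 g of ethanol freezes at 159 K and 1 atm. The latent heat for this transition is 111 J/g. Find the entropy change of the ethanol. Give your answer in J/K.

Heat released by the substance: Q = −mL = −184 × 111 = −20424 J.
At constant T, ΔS = Q_rev/T = −20424 / 159 = -128 J/K.

ΔS = -128 J/K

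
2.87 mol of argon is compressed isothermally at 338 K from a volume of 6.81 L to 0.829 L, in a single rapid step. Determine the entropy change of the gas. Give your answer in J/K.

ΔS_gas = -50.2 J/K

Entropy is a state function, so ΔS_gas depends only on the end states.
For an isothermal ideal gas ΔS_gas = nR ln(V₂/V₁) = 2.87 × 8.314 × ln(0.829/6.81) = -50.2 J/K.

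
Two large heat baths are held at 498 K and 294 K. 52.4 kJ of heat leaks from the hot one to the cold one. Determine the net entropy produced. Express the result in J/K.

ΔS_hot = −Q/T_H = −52400/498 = -105.2 J/K and ΔS_cold = +Q/T_C = 52400/294 = 178.2 J/K.
ΔS_total = -105.2 + 178.2 = 73 J/K, positive as the second law requires.

ΔS_total = 73 J/K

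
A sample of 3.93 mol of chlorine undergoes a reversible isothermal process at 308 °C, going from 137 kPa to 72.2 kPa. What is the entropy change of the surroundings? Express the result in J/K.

For an isothermal ideal gas ΔS_gas = nR ln(P₁/P₂) = 3.93 × 8.314 × ln(137/72.2) = 20.9 J/K.
The process is reversible, so ΔS_surr = −ΔS_gas = -20.9 J/K and ΔS_universe = 0.

ΔS_surr = -20.9 J/K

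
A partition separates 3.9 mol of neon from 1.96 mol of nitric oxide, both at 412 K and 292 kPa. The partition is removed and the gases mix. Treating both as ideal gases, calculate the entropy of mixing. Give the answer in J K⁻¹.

Mole fractions: x_A = 3.9/5.86 = 0.666, x_B = 0.334.
ΔS_mix = −R(n_A ln x_A + n_B ln x_B) = −8.314 × (3.9 ln 0.666 + 1.96 ln 0.334) = 31 J/K.

ΔS_mix = 31 J/K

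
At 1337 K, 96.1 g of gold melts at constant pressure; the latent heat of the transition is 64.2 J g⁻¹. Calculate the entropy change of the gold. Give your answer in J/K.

Heat absorbed by the substance: Q = mL = 96.1 × 64.2 = 6169.62 J.
At constant T, ΔS = Q_rev/T = 6169.62 / 1337 = 4.61 J/K.

ΔS = 4.61 J/K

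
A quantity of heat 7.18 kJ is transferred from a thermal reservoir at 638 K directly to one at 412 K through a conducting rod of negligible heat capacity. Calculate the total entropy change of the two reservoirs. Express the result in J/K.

ΔS_hot = −Q/T_H = −7180/638 = -11.254 J/K and ΔS_cold = +Q/T_C = 7180/412 = 17.427 J/K.
ΔS_total = -11.254 + 17.427 = 6.17 J/K, positive as the second law requires.

ΔS_total = 6.17 J/K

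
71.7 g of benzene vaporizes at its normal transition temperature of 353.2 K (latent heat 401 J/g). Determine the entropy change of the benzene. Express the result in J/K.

ΔS = 81.4 J/K

Heat absorbed by the substance: Q = mL = 71.7 × 401 = 28751.7 J.
At constant T, ΔS = Q_rev/T = 28751.7 / 353.2 = 81.4 J/K.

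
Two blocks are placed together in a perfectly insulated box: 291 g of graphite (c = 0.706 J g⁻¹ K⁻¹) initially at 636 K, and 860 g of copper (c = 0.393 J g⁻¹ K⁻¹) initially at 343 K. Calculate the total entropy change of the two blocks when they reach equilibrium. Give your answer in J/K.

Energy balance: T_f = (m₁c₁T₁ + m₂c₂T₂)/(m₁c₁ + m₂c₂) = 453.77 K.
ΔS₁ = m₁c₁ ln(T_f/T₁) = 205.446 × ln(453.77/636) = -69.36 J/K.
ΔS₂ = m₂c₂ ln(T_f/T₂) = 337.98 × ln(453.77/343) = 94.59 J/K.
ΔS_total = -69.36 + 94.59 = 25.2 J/K.

ΔS_total = 25.2 J/K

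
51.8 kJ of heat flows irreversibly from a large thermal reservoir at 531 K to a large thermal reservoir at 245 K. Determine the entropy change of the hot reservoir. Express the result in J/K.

ΔS_hot = -97.6 J/K

The hot reservoir loses heat Q, so ΔS_hot = −Q/T_H = −51800/531 = -97.6 J/K.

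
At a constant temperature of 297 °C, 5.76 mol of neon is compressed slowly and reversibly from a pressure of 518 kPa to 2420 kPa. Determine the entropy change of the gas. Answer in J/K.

For an isothermal ideal gas ΔS_gas = nR ln(P₁/P₂) = 5.76 × 8.314 × ln(518/2420) = -73.8 J/K.

ΔS_gas = -73.8 J/K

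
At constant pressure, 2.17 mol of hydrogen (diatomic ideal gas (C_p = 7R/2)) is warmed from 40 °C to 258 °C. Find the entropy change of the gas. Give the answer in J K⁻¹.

ΔS = 33.4 J/K

In kelvin: T₁ = 313.15 K, T₂ = 531.15 K. At constant pressure, ΔS = nC_p ln(T₂/T₁) with C_p = 7R/2 = 29.1 J mol⁻¹ K⁻¹.
ΔS = 2.17 × 29.1 × ln(531.15/313.15) = 33.4 J/K.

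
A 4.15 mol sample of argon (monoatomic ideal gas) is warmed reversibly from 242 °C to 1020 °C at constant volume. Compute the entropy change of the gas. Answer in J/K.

ΔS = 47.6 J/K

In kelvin: T₁ = 515.15 K, T₂ = 1293.15 K. At constant volume, ΔS = nC_V ln(T₂/T₁) with C_V = 3R/2 = 12.47 J mol⁻¹ K⁻¹.
ΔS = 4.15 × 12.47 × ln(1293.15/515.15) = 47.6 J/K.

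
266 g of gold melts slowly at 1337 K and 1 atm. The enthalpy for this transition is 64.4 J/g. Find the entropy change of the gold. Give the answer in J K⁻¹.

Heat absorbed by the substance: Q = mL = 266 × 64.4 = 17130.4 J.
At constant T, ΔS = Q_rev/T = 17130.4 / 1337 = 12.8 J/K.

ΔS = 12.8 J/K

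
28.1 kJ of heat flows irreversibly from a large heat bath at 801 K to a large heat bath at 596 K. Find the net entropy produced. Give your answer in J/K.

ΔS_total = 12.1 J/K

ΔS_hot = −Q/T_H = −28100/801 = -35.08 J/K and ΔS_cold = +Q/T_C = 28100/596 = 47.15 J/K.
ΔS_total = -35.08 + 47.15 = 12.1 J/K, positive as the second law requires.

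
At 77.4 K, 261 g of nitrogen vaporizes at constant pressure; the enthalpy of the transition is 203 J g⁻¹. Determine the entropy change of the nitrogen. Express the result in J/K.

Heat absorbed by the substance: Q = mL = 261 × 203 = 52983 J.
At constant T, ΔS = Q_rev/T = 52983 / 77.4 = 685 J/K.

ΔS = 685 J/K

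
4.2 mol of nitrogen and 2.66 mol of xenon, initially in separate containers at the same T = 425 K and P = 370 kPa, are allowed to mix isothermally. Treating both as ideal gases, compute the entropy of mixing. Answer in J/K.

ΔS_mix = 38.1 J/K

Mole fractions: x_A = 4.2/6.86 = 0.612, x_B = 0.388.
ΔS_mix = −R(n_A ln x_A + n_B ln x_B) = −8.314 × (4.2 ln 0.612 + 2.66 ln 0.388) = 38.1 J/K.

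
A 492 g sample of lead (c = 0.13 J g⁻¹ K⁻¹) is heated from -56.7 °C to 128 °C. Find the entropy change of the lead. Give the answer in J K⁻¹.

In kelvin: T₁ = 216.45 K, T₂ = 401.15 K. ΔS = ∫dQ_rev/T = m c ln(T₂/T₁) = 492 × 0.13 × ln(401.15/216.45) = 39.5 J/K.

ΔS = 39.5 J/K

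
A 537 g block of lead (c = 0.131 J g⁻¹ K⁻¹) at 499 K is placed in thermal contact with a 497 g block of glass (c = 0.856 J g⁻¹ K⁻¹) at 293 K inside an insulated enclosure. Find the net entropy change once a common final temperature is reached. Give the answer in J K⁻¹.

Energy balance: T_f = (m₁c₁T₁ + m₂c₂T₂)/(m₁c₁ + m₂c₂) = 322.23 K.
ΔS₁ = m₁c₁ ln(T_f/T₁) = 70.347 × ln(322.23/499) = -30.77 J/K.
ΔS₂ = m₂c₂ ln(T_f/T₂) = 425.432 × ln(322.23/293) = 40.46 J/K.
ΔS_total = -30.77 + 40.46 = 9.69 J/K.

ΔS_total = 9.69 J/K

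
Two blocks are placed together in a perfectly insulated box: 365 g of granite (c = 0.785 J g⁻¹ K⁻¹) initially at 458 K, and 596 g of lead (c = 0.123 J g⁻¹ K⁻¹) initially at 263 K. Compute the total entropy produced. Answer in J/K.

Energy balance: T_f = (m₁c₁T₁ + m₂c₂T₂)/(m₁c₁ + m₂c₂) = 418.27 K.
ΔS₁ = m₁c₁ ln(T_f/T₁) = 286.525 × ln(418.27/458) = -25.9978 J/K.
ΔS₂ = m₂c₂ ln(T_f/T₂) = 73.308 × ln(418.27/263) = 34.0135 J/K.
ΔS_total = -25.9978 + 34.0135 = 8.02 J/K.

ΔS_total = 8.02 J/K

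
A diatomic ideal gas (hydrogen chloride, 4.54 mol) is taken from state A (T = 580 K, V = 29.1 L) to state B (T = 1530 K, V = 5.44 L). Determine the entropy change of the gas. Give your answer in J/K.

Entropy is a state function: ΔS = nC_V ln(T₂/T₁) + nR ln(V₂/V₁), with C_V = 5R/2 = 20.79 J mol⁻¹ K⁻¹ for a diatomic ideal gas.
ΔS = 4.54 × [20.79 × ln(1530/580) + 8.314 × ln(5.44/29.1)] = 28.2 J/K.

ΔS = 28.2 J/K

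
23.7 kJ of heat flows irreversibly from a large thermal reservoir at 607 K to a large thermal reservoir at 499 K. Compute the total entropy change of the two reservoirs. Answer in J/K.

ΔS_total = 8.45 J/K

ΔS_hot = −Q/T_H = −23700/607 = -39.04 J/K and ΔS_cold = +Q/T_C = 23700/499 = 47.49 J/K.
ΔS_total = -39.04 + 47.49 = 8.45 J/K, positive as the second law requires.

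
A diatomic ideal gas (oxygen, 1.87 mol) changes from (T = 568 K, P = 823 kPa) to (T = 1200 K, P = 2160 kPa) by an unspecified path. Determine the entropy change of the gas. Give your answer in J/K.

ΔS = 25.7 J/K

ΔS = nC_p ln(T₂/T₁) − nR ln(P₂/P₁), with C_p = 7R/2 = 29.1 J mol⁻¹ K⁻¹ for a diatomic ideal gas.
ΔS = 1.87 × [29.1 × ln(1200/568) − 8.314 × ln(2160/823)] = 25.7 J/K.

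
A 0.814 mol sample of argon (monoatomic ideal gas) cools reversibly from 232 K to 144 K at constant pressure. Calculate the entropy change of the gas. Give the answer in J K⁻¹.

ΔS = -8.07 J/K

At constant pressure, ΔS = nC_p ln(T₂/T₁) with C_p = 5R/2 = 20.79 J mol⁻¹ K⁻¹.
ΔS = 0.814 × 20.79 × ln(144/232) = -8.07 J/K.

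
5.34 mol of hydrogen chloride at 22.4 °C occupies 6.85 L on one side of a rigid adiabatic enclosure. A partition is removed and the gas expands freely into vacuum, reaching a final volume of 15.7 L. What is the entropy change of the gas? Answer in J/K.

ΔS_gas = 36.8 J/K

For an ideal gas in free expansion Q = 0 and W = 0, so T is unchanged.
Entropy is a state function; using a reversible isothermal path, ΔS_gas = nR ln(V₂/V₁) = 5.34 × 8.314 × ln(15.7/6.85) = 36.8 J/K.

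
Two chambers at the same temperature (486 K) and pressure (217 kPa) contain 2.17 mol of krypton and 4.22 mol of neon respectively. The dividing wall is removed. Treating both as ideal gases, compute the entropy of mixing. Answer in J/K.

Mole fractions: x_A = 2.17/6.39 = 0.34, x_B = 0.66.
ΔS_mix = −R(n_A ln x_A + n_B ln x_B) = −8.314 × (2.17 ln 0.34 + 4.22 ln 0.66) = 34 J/K.

ΔS_mix = 34 J/K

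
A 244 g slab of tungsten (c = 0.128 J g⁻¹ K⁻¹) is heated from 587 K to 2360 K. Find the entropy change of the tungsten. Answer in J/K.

ΔS = 43.5 J/K

ΔS = ∫dQ_rev/T = m c ln(T₂/T₁) = 244 × 0.128 × ln(2360/587) = 43.5 J/K.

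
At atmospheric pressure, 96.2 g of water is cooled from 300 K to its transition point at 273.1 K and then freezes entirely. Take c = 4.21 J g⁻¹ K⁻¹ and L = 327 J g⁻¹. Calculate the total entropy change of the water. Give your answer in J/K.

Cooling step: ΔS₁ = m c ln(T_tr/T_i) = 96.2 × 4.21 × ln(273.1/300) = -38.05 J/K.
Phase change: ΔS₂ = −mL/T_tr = −96.2 × 327 / 273.1 = -115.2 J/K.
ΔS_total = (-38.05) + (-115.2) = -153 J/K.

ΔS = -153 J/K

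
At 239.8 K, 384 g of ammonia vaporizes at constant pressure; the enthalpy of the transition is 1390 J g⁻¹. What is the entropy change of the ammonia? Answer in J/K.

ΔS = 2230 J/K

Heat absorbed by the substance: Q = mL = 384 × 1390 = 533760 J.
At constant T, ΔS = Q_rev/T = 533760 / 239.8 = 2230 J/K.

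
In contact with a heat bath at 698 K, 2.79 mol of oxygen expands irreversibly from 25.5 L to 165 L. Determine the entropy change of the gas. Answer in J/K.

Entropy is a state function, so ΔS_gas depends only on the end states.
For an isothermal ideal gas ΔS_gas = nR ln(V₂/V₁) = 2.79 × 8.314 × ln(165/25.5) = 43.3 J/K.

ΔS_gas = 43.3 J/K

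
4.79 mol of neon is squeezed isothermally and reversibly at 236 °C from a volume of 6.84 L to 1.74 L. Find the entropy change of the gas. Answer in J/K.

For an isothermal ideal gas ΔS_gas = nR ln(V₂/V₁) = 4.79 × 8.314 × ln(1.74/6.84) = -54.5 J/K.

ΔS_gas = -54.5 J/K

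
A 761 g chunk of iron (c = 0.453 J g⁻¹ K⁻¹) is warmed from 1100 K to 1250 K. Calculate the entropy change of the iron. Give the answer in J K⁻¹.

ΔS = ∫dQ_rev/T = m c ln(T₂/T₁) = 761 × 0.453 × ln(1250/1100) = 44.1 J/K.

ΔS = 44.1 J/K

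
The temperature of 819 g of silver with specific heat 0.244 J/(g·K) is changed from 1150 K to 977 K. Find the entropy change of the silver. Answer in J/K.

ΔS = -32.6 J/K

ΔS = ∫dQ_rev/T = m c ln(T₂/T₁) = 819 × 0.244 × ln(977/1150) = -32.6 J/K.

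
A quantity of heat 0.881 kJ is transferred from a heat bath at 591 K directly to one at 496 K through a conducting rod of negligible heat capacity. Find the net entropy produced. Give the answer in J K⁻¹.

ΔS_total = 0.286 J/K

ΔS_hot = −Q/T_H = −881/591 = -1.4907 J/K and ΔS_cold = +Q/T_C = 881/496 = 1.7762 J/K.
ΔS_total = -1.4907 + 1.7762 = 0.286 J/K, positive as the second law requires.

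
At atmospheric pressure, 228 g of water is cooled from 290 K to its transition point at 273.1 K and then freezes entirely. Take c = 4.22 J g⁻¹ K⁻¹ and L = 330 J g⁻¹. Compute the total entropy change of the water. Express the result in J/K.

Cooling step: ΔS₁ = m c ln(T_tr/T_i) = 228 × 4.22 × ln(273.1/290) = -57.77 J/K.
Phase change: ΔS₂ = −mL/T_tr = −228 × 330 / 273.1 = -275.5 J/K.
ΔS_total = (-57.77) + (-275.5) = -333 J/K.

ΔS = -333 J/K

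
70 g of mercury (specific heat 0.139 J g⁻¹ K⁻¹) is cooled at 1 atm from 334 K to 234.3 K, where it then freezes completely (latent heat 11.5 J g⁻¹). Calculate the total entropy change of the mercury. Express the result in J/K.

ΔS = -6.89 J/K

Cooling step: ΔS₁ = m c ln(T_tr/T_i) = 70 × 0.139 × ln(234.3/334) = -3.45 J/K.
Phase change: ΔS₂ = −mL/T_tr = −70 × 11.5 / 234.3 = -3.436 J/K.
ΔS_total = (-3.45) + (-3.436) = -6.89 J/K.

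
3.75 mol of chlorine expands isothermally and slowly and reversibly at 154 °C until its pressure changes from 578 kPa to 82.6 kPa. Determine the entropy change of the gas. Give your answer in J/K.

ΔS_gas = 60.7 J/K

For an isothermal ideal gas ΔS_gas = nR ln(P₁/P₂) = 3.75 × 8.314 × ln(578/82.6) = 60.7 J/K.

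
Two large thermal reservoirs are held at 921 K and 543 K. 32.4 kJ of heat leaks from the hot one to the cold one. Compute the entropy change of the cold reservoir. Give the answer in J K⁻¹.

ΔS_cold = 59.7 J/K

The cold reservoir gains heat Q, so ΔS_cold = +Q/T_C = 32400/543 = 59.7 J/K.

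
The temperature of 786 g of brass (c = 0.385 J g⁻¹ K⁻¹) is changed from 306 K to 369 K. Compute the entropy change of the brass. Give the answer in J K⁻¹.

ΔS = ∫dQ_rev/T = m c ln(T₂/T₁) = 786 × 0.385 × ln(369/306) = 56.7 J/K.

ΔS = 56.7 J/K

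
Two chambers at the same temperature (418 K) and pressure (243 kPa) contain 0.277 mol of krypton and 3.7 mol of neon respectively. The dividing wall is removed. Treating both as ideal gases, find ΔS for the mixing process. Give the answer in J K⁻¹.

Mole fractions: x_A = 0.277/3.98 = 0.0697, x_B = 0.93.
ΔS_mix = −R(n_A ln x_A + n_B ln x_B) = −8.314 × (0.277 ln 0.0697 + 3.7 ln 0.93) = 8.36 J/K.

ΔS_mix = 8.36 J/K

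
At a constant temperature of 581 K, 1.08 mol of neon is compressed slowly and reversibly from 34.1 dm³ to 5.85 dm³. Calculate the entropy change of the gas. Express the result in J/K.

For an isothermal ideal gas ΔS_gas = nR ln(V₂/V₁) = 1.08 × 8.314 × ln(5.85/34.1) = -15.8 J/K.

ΔS_gas = -15.8 J/K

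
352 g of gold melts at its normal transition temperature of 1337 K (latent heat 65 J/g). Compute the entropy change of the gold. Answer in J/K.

ΔS = 17.1 J/K

Heat absorbed by the substance: Q = mL = 352 × 65 = 22880 J.
At constant T, ΔS = Q_rev/T = 22880 / 1337 = 17.1 J/K.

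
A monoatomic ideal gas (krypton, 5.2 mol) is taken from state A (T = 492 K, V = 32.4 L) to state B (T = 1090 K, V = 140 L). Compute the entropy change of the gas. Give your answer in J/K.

Entropy is a state function: ΔS = nC_V ln(T₂/T₁) + nR ln(V₂/V₁), with C_V = 3R/2 = 12.47 J mol⁻¹ K⁻¹ for a monoatomic ideal gas.
ΔS = 5.2 × [12.47 × ln(1090/492) + 8.314 × ln(140/32.4)] = 115 J/K.

ΔS = 115 J/K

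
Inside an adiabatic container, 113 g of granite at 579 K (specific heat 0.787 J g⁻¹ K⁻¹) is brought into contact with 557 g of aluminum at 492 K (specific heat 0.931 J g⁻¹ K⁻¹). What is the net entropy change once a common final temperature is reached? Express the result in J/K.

ΔS_total = 1.05 J/K

Energy balance: T_f = (m₁c₁T₁ + m₂c₂T₂)/(m₁c₁ + m₂c₂) = 504.74 K.
ΔS₁ = m₁c₁ ln(T_f/T₁) = 88.931 × ln(504.74/579) = -12.207 J/K.
ΔS₂ = m₂c₂ ln(T_f/T₂) = 518.567 × ln(504.74/492) = 13.253 J/K.
ΔS_total = -12.207 + 13.253 = 1.05 J/K.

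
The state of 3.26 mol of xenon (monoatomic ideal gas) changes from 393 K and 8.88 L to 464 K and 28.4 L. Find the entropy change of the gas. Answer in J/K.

Entropy is a state function: ΔS = nC_V ln(T₂/T₁) + nR ln(V₂/V₁), with C_V = 3R/2 = 12.47 J mol⁻¹ K⁻¹ for a monoatomic ideal gas.
ΔS = 3.26 × [12.47 × ln(464/393) + 8.314 × ln(28.4/8.88)] = 38.3 J/K.

ΔS = 38.3 J/K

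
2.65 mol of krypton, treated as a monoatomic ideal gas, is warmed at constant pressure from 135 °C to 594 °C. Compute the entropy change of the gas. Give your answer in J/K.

ΔS = 41.5 J/K

In kelvin: T₁ = 408.15 K, T₂ = 867.15 K. At constant pressure, ΔS = nC_p ln(T₂/T₁) with C_p = 5R/2 = 20.79 J mol⁻¹ K⁻¹.
ΔS = 2.65 × 20.79 × ln(867.15/408.15) = 41.5 J/K.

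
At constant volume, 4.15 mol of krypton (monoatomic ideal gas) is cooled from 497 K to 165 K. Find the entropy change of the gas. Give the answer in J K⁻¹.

At constant volume, ΔS = nC_V ln(T₂/T₁) with C_V = 3R/2 = 12.47 J mol⁻¹ K⁻¹.
ΔS = 4.15 × 12.47 × ln(165/497) = -57.1 J/K.

ΔS = -57.1 J/K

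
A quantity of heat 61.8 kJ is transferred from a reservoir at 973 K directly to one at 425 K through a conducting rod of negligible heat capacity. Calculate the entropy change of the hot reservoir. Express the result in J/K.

ΔS_hot = -63.5 J/K

The hot reservoir loses heat Q, so ΔS_hot = −Q/T_H = −61800/973 = -63.5 J/K.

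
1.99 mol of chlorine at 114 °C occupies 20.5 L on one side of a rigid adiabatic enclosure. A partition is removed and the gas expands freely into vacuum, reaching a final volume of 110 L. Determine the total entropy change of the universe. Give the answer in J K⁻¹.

For an ideal gas in free expansion Q = 0 and W = 0, so T is unchanged.
Entropy is a state function; using a reversible isothermal path, ΔS_gas = nR ln(V₂/V₁) = 1.99 × 8.314 × ln(110/20.5) = 27.8 J/K.
The insulated surroundings exchange no heat, so ΔS_surr = 0 and ΔS_universe = ΔS_gas.

ΔS_universe = 27.8 J/K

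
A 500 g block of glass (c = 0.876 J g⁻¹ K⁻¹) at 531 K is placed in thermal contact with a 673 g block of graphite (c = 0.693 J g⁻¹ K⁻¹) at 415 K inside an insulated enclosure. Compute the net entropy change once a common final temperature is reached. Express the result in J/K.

ΔS_total = 6.86 J/K

Energy balance: T_f = (m₁c₁T₁ + m₂c₂T₂)/(m₁c₁ + m₂c₂) = 471.18 K.
ΔS₁ = m₁c₁ ln(T_f/T₁) = 438 × ln(471.18/531) = -52.35 J/K.
ΔS₂ = m₂c₂ ln(T_f/T₂) = 466.389 × ln(471.18/415) = 59.21 J/K.
ΔS_total = -52.35 + 59.21 = 6.86 J/K.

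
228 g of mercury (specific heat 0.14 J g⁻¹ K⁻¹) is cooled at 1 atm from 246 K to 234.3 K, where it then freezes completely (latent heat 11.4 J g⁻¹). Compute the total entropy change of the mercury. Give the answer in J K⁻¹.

Cooling step: ΔS₁ = m c ln(T_tr/T_i) = 228 × 0.14 × ln(234.3/246) = -1.555 J/K.
Phase change: ΔS₂ = −mL/T_tr = −228 × 11.4 / 234.3 = -11.09 J/K.
ΔS_total = (-1.555) + (-11.09) = -12.6 J/K.

ΔS = -12.6 J/K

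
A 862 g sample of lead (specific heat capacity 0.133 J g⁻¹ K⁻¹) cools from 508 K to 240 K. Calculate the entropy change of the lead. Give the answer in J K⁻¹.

ΔS = -86 J/K

ΔS = ∫dQ_rev/T = m c ln(T₂/T₁) = 862 × 0.133 × ln(240/508) = -86 J/K.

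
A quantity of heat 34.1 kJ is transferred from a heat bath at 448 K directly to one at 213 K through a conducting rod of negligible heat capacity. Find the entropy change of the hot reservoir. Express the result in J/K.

ΔS_hot = -76.1 J/K

The hot reservoir loses heat Q, so ΔS_hot = −Q/T_H = −34100/448 = -76.1 J/K.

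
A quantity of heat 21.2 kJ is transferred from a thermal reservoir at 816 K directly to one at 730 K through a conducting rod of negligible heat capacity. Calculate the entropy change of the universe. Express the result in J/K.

ΔS_hot = −Q/T_H = −21200/816 = -25.98 J/K and ΔS_cold = +Q/T_C = 21200/730 = 29.04 J/K.
ΔS_total = -25.98 + 29.04 = 3.06 J/K, positive as the second law requires.

ΔS_total = 3.06 J/K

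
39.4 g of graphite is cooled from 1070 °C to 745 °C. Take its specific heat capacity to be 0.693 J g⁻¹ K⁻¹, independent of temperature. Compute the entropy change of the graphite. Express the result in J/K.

In kelvin: T₁ = 1343.15 K, T₂ = 1018.15 K. ΔS = ∫dQ_rev/T = m c ln(T₂/T₁) = 39.4 × 0.693 × ln(1018.15/1343.15) = -7.56 J/K.

ΔS = -7.56 J/K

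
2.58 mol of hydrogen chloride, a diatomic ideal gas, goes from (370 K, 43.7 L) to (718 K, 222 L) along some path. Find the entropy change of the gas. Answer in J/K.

Entropy is a state function: ΔS = nC_V ln(T₂/T₁) + nR ln(V₂/V₁), with C_V = 5R/2 = 20.79 J mol⁻¹ K⁻¹ for a diatomic ideal gas.
ΔS = 2.58 × [20.79 × ln(718/370) + 8.314 × ln(222/43.7)] = 70.4 J/K.

ΔS = 70.4 J/K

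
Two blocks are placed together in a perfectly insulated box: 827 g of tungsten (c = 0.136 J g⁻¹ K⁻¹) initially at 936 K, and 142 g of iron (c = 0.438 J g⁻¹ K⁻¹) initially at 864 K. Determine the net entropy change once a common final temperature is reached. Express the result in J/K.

ΔS_total = 0.127 J/K

Energy balance: T_f = (m₁c₁T₁ + m₂c₂T₂)/(m₁c₁ + m₂c₂) = 910.36 K.
ΔS₁ = m₁c₁ ln(T_f/T₁) = 112.472 × ln(910.36/936) = -3.124 J/K.
ΔS₂ = m₂c₂ ln(T_f/T₂) = 62.196 × ln(910.36/864) = 3.251 J/K.
ΔS_total = -3.124 + 3.251 = 0.127 J/K.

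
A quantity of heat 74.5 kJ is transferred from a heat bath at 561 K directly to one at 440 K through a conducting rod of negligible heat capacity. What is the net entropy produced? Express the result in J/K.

ΔS_total = 36.5 J/K

ΔS_hot = −Q/T_H = −74500/561 = -132.8 J/K and ΔS_cold = +Q/T_C = 74500/440 = 169.3 J/K.
ΔS_total = -132.8 + 169.3 = 36.5 J/K, positive as the second law requires.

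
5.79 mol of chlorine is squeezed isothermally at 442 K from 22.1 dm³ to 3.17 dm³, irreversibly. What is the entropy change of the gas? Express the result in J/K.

ΔS_gas = -93.5 J/K

Entropy is a state function, so ΔS_gas depends only on the end states.
For an isothermal ideal gas ΔS_gas = nR ln(V₂/V₁) = 5.79 × 8.314 × ln(3.17/22.1) = -93.5 J/K.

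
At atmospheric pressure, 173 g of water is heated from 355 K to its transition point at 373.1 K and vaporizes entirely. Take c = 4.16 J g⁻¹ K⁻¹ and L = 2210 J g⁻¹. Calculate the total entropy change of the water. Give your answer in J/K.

Warming step: ΔS₁ = m c ln(T_tr/T_i) = 173 × 4.16 × ln(373.1/355) = 35.79 J/K.
Phase change: ΔS₂ = +mL/T_tr = 173 × 2210 / 373.1 = 1025 J/K.
ΔS_total = (35.79) + (1025) = 1060 J/K.

ΔS = 1060 J/K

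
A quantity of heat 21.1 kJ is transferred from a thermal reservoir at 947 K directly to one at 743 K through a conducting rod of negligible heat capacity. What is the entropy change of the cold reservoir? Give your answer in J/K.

The cold reservoir gains heat Q, so ΔS_cold = +Q/T_C = 21100/743 = 28.4 J/K.

ΔS_cold = 28.4 J/K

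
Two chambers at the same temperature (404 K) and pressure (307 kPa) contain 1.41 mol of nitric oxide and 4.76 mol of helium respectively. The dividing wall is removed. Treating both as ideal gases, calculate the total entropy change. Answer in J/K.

Mole fractions: x_A = 1.41/6.17 = 0.229, x_B = 0.771.
ΔS_mix = −R(n_A ln x_A + n_B ln x_B) = −8.314 × (1.41 ln 0.229 + 4.76 ln 0.771) = 27.6 J/K.

ΔS_mix = 27.6 J/K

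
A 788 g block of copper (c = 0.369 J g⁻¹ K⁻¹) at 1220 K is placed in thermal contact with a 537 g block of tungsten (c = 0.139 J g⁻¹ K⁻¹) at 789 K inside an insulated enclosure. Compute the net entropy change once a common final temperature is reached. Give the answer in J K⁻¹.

ΔS_total = 5.16 J/K

Energy balance: T_f = (m₁c₁T₁ + m₂c₂T₂)/(m₁c₁ + m₂c₂) = 1132 K.
ΔS₁ = m₁c₁ ln(T_f/T₁) = 290.772 × ln(1132/1220) = -21.78 J/K.
ΔS₂ = m₂c₂ ln(T_f/T₂) = 74.643 × ln(1132/789) = 26.94 J/K.
ΔS_total = -21.78 + 26.94 = 5.16 J/K.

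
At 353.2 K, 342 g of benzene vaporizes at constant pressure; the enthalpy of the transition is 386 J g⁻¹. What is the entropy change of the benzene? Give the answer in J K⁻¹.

ΔS = 374 J/K

Heat absorbed by the substance: Q = mL = 342 × 386 = 132012 J.
At constant T, ΔS = Q_rev/T = 132012 / 353.2 = 374 J/K.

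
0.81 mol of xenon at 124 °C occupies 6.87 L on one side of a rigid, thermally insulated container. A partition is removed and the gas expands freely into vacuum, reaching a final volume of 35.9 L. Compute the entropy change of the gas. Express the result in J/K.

ΔS_gas = 11.1 J/K

No heat is exchanged and no work is done, so the ideal-gas temperature stays constant.
Entropy is a state function; using a reversible isothermal path, ΔS_gas = nR ln(V₂/V₁) = 0.81 × 8.314 × ln(35.9/6.87) = 11.1 J/K.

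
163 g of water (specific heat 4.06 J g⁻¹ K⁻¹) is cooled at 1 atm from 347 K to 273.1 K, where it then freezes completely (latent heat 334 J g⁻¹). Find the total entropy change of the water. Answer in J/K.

Cooling step: ΔS₁ = m c ln(T_tr/T_i) = 163 × 4.06 × ln(273.1/347) = -158.5 J/K.
Phase change: ΔS₂ = −mL/T_tr = −163 × 334 / 273.1 = -199.3 J/K.
ΔS_total = (-158.5) + (-199.3) = -358 J/K.

ΔS = -358 J/K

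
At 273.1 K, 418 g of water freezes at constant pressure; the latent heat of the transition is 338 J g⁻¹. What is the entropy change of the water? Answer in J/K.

Heat released by the substance: Q = −mL = −418 × 338 = −141284 J.
At constant T, ΔS = Q_rev/T = −141284 / 273.1 = -517 J/K.

ΔS = -517 J/K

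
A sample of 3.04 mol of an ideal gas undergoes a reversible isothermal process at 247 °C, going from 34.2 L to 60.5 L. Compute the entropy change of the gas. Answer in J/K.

For an isothermal ideal gas ΔS_gas = nR ln(V₂/V₁) = 3.04 × 8.314 × ln(60.5/34.2) = 14.4 J/K.

ΔS_gas = 14.4 J/K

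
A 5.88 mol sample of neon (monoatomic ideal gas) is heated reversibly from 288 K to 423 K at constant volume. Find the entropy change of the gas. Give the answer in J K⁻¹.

ΔS = 28.2 J/K

At constant volume, ΔS = nC_V ln(T₂/T₁) with C_V = 3R/2 = 12.47 J mol⁻¹ K⁻¹.
ΔS = 5.88 × 12.47 × ln(423/288) = 28.2 J/K.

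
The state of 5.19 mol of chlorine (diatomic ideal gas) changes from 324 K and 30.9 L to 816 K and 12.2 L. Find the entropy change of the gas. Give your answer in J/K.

Entropy is a state function: ΔS = nC_V ln(T₂/T₁) + nR ln(V₂/V₁), with C_V = 5R/2 = 20.79 J mol⁻¹ K⁻¹ for a diatomic ideal gas.
ΔS = 5.19 × [20.79 × ln(816/324) + 8.314 × ln(12.2/30.9)] = 59.5 J/K.

ΔS = 59.5 J/K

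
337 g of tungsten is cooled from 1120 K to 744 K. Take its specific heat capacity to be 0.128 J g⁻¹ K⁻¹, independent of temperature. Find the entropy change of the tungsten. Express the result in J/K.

ΔS = -17.6 J/K

ΔS = ∫dQ_rev/T = m c ln(T₂/T₁) = 337 × 0.128 × ln(744/1120) = -17.6 J/K.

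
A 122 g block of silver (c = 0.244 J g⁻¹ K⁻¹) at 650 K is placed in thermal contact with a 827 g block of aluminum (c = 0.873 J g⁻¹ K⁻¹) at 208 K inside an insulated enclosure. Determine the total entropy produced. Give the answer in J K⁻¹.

ΔS_total = 26.8 J/K

Energy balance: T_f = (m₁c₁T₁ + m₂c₂T₂)/(m₁c₁ + m₂c₂) = 225.5 K.
ΔS₁ = m₁c₁ ln(T_f/T₁) = 29.768 × ln(225.5/650) = -31.51 J/K.
ΔS₂ = m₂c₂ ln(T_f/T₂) = 721.971 × ln(225.5/208) = 58.33 J/K.
ΔS_total = -31.51 + 58.33 = 26.8 J/K.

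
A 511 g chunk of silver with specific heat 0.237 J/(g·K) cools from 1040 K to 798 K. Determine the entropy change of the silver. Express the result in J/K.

ΔS = -32.1 J/K

ΔS = ∫dQ_rev/T = m c ln(T₂/T₁) = 511 × 0.237 × ln(798/1040) = -32.1 J/K.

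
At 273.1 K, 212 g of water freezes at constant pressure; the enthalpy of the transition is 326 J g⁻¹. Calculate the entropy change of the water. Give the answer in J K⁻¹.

ΔS = -253 J/K

Heat released by the substance: Q = −mL = −212 × 326 = −69112 J.
At constant T, ΔS = Q_rev/T = −69112 / 273.1 = -253 J/K.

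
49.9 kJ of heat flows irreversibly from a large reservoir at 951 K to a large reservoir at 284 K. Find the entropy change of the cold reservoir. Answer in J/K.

ΔS_cold = 176 J/K

The cold reservoir gains heat Q, so ΔS_cold = +Q/T_C = 49900/284 = 176 J/K.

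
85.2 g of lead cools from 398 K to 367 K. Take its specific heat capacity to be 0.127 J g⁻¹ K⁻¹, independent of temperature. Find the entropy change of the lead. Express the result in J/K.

ΔS = -0.877 J/K

ΔS = ∫dQ_rev/T = m c ln(T₂/T₁) = 85.2 × 0.127 × ln(367/398) = -0.877 J/K.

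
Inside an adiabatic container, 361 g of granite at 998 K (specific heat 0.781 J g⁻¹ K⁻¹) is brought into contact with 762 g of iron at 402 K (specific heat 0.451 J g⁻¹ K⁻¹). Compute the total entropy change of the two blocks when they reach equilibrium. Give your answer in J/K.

ΔS_total = 63.8 J/K

Energy balance: T_f = (m₁c₁T₁ + m₂c₂T₂)/(m₁c₁ + m₂c₂) = 670.6 K.
ΔS₁ = m₁c₁ ln(T_f/T₁) = 281.941 × ln(670.6/998) = -112.1 J/K.
ΔS₂ = m₂c₂ ln(T_f/T₂) = 343.662 × ln(670.6/402) = 175.9 J/K.
ΔS_total = -112.1 + 175.9 = 63.8 J/K.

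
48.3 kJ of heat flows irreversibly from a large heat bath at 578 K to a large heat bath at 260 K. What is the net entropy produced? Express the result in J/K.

ΔS_total = 102 J/K

ΔS_hot = −Q/T_H = −48300/578 = -83.56 J/K and ΔS_cold = +Q/T_C = 48300/260 = 185.8 J/K.
ΔS_total = -83.56 + 185.8 = 102 J/K, positive as the second law requires.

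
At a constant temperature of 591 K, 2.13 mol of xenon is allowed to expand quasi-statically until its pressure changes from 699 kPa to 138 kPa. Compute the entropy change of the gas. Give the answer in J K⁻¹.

For an isothermal ideal gas ΔS_gas = nR ln(P₁/P₂) = 2.13 × 8.314 × ln(699/138) = 28.7 J/K.

ΔS_gas = 28.7 J/K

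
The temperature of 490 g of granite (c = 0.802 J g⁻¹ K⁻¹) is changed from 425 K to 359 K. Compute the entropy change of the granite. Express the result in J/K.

ΔS = -66.3 J/K

ΔS = ∫dQ_rev/T = m c ln(T₂/T₁) = 490 × 0.802 × ln(359/425) = -66.3 J/K.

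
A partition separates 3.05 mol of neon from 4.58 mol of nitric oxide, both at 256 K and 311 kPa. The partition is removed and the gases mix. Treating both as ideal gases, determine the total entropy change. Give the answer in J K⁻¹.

ΔS_mix = 42.7 J/K

Mole fractions: x_A = 3.05/7.63 = 0.4, x_B = 0.6.
ΔS_mix = −R(n_A ln x_A + n_B ln x_B) = −8.314 × (3.05 ln 0.4 + 4.58 ln 0.6) = 42.7 J/K.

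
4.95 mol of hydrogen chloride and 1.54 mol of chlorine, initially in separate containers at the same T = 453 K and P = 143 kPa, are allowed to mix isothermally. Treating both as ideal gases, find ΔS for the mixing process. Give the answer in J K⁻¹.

ΔS_mix = 29.6 J/K

Mole fractions: x_A = 4.95/6.49 = 0.763, x_B = 0.237.
ΔS_mix = −R(n_A ln x_A + n_B ln x_B) = −8.314 × (4.95 ln 0.763 + 1.54 ln 0.237) = 29.6 J/K.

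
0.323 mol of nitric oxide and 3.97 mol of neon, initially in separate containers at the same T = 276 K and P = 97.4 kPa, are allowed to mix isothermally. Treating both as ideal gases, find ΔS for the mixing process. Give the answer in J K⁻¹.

Mole fractions: x_A = 0.323/4.29 = 0.0752, x_B = 0.925.
ΔS_mix = −R(n_A ln x_A + n_B ln x_B) = −8.314 × (0.323 ln 0.0752 + 3.97 ln 0.925) = 9.53 J/K.

ΔS_mix = 9.53 J/K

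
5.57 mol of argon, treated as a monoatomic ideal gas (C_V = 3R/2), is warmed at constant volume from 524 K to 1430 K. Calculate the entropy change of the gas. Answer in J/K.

ΔS = 69.7 J/K

At constant volume, ΔS = nC_V ln(T₂/T₁) with C_V = 3R/2 = 12.47 J mol⁻¹ K⁻¹.
ΔS = 5.57 × 12.47 × ln(1430/524) = 69.7 J/K.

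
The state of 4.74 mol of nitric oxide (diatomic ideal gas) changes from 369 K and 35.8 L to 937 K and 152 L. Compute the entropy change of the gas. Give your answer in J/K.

Entropy is a state function: ΔS = nC_V ln(T₂/T₁) + nR ln(V₂/V₁), with C_V = 5R/2 = 20.79 J mol⁻¹ K⁻¹ for a diatomic ideal gas.
ΔS = 4.74 × [20.79 × ln(937/369) + 8.314 × ln(152/35.8)] = 149 J/K.

ΔS = 149 J/K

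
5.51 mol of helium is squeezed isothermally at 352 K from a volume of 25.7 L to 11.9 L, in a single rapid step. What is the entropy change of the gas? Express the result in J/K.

ΔS_gas = -35.3 J/K

Entropy is a state function, so ΔS_gas depends only on the end states.
For an isothermal ideal gas ΔS_gas = nR ln(V₂/V₁) = 5.51 × 8.314 × ln(11.9/25.7) = -35.3 J/K.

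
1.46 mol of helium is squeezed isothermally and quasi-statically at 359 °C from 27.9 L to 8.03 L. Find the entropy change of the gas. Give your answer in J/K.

ΔS_gas = -15.1 J/K

For an isothermal ideal gas ΔS_gas = nR ln(V₂/V₁) = 1.46 × 8.314 × ln(8.03/27.9) = -15.1 J/K.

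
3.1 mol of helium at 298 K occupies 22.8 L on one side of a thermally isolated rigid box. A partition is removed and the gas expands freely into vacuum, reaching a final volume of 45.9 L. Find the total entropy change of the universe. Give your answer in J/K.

No heat is exchanged and no work is done, so the ideal-gas temperature stays constant.
Entropy is a state function; using a reversible isothermal path, ΔS_gas = nR ln(V₂/V₁) = 3.1 × 8.314 × ln(45.9/22.8) = 18 J/K.
The insulated surroundings exchange no heat, so ΔS_surr = 0 and ΔS_universe = ΔS_gas.

ΔS_universe = 18 J/K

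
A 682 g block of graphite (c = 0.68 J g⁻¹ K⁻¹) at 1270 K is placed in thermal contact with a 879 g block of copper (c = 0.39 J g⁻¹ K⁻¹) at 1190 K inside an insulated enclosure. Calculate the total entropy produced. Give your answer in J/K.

ΔS_total = 0.416 J/K

Energy balance: T_f = (m₁c₁T₁ + m₂c₂T₂)/(m₁c₁ + m₂c₂) = 1236 K.
ΔS₁ = m₁c₁ ln(T_f/T₁) = 463.76 × ln(1236/1270) = -12.5855 J/K.
ΔS₂ = m₂c₂ ln(T_f/T₂) = 342.81 × ln(1236/1190) = 13.0013 J/K.
ΔS_total = -12.5855 + 13.0013 = 0.416 J/K.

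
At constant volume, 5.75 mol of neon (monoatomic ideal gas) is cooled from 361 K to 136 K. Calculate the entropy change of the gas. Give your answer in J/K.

ΔS = -70 J/K

At constant volume, ΔS = nC_V ln(T₂/T₁) with C_V = 3R/2 = 12.47 J mol⁻¹ K⁻¹.
ΔS = 5.75 × 12.47 × ln(136/361) = -70 J/K.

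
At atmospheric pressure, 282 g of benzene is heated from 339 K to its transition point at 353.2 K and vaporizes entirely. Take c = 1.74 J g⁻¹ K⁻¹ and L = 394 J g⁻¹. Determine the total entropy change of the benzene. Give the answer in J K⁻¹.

Warming step: ΔS₁ = m c ln(T_tr/T_i) = 282 × 1.74 × ln(353.2/339) = 20.13 J/K.
Phase change: ΔS₂ = +mL/T_tr = 282 × 394 / 353.2 = 314.6 J/K.
ΔS_total = (20.13) + (314.6) = 335 J/K.

ΔS = 335 J/K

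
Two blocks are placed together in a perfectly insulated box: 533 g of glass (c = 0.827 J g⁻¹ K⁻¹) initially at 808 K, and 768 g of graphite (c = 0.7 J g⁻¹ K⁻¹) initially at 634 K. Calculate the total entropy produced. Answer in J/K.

ΔS_total = 7.16 J/K

Energy balance: T_f = (m₁c₁T₁ + m₂c₂T₂)/(m₁c₁ + m₂c₂) = 712.39 K.
ΔS₁ = m₁c₁ ln(T_f/T₁) = 440.791 × ln(712.39/808) = -55.51 J/K.
ΔS₂ = m₂c₂ ln(T_f/T₂) = 537.6 × ln(712.39/634) = 62.67 J/K.
ΔS_total = -55.51 + 62.67 = 7.16 J/K.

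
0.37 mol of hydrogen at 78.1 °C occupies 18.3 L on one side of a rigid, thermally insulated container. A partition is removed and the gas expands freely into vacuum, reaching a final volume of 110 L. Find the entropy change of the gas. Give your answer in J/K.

For an ideal gas in free expansion Q = 0 and W = 0, so T is unchanged.
Entropy is a state function; using a reversible isothermal path, ΔS_gas = nR ln(V₂/V₁) = 0.37 × 8.314 × ln(110/18.3) = 5.52 J/K.

ΔS_gas = 5.52 J/K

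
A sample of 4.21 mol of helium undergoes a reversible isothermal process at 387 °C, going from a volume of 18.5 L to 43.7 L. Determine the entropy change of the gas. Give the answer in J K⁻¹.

For an isothermal ideal gas ΔS_gas = nR ln(V₂/V₁) = 4.21 × 8.314 × ln(43.7/18.5) = 30.1 J/K.

ΔS_gas = 30.1 J/K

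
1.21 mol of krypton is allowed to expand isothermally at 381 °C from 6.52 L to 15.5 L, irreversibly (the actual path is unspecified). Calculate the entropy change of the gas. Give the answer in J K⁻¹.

Entropy is a state function, so ΔS_gas depends only on the end states.
For an isothermal ideal gas ΔS_gas = nR ln(V₂/V₁) = 1.21 × 8.314 × ln(15.5/6.52) = 8.71 J/K.

ΔS_gas = 8.71 J/K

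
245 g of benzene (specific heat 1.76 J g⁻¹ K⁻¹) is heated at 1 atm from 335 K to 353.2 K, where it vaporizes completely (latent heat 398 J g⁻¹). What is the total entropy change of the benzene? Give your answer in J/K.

Warming step: ΔS₁ = m c ln(T_tr/T_i) = 245 × 1.76 × ln(353.2/335) = 22.81 J/K.
Phase change: ΔS₂ = +mL/T_tr = 245 × 398 / 353.2 = 276.1 J/K.
ΔS_total = (22.81) + (276.1) = 299 J/K.

ΔS = 299 J/K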